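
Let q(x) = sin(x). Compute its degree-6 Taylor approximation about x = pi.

-(x - pi)^5/120 + (x - pi)^3/6 - (x - pi)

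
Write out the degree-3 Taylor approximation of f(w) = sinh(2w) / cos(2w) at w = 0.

16*w^3/3 + 2*w

Divide the numerator series by the denominator series (power-series long division).
f(0) = 0
f′(0) = 2
f′′(0) = 0
f′′′(0) = 32
Then c_k = f^(k)(0)/k! gives each Taylor coefficient.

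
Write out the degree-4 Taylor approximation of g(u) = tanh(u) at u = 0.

-u^3/3 + u

g(0) = 0
g′(0) = 1
g′′(0) = 0
g′′′(0) = -2
g^(4)(0) = 0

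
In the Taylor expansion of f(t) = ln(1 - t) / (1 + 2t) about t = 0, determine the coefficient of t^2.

Expand each factor separately, then convolve coefficients.
[t^0] = 0;  [t^1] = -1;  [t^2] = 3/2.
So c_2 = f′′(0)/2! = 3/2.

3/2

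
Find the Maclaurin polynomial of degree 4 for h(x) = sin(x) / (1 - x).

5*x^4/6 + 5*x^3/6 + x^2 + x

Write out both Maclaurin series and multiply, keeping only the needed powers.
[x^0] = 0;  [x^1] = 1;  [x^2] = 1;  [x^3] = 5/6;  [x^4] = 5/6.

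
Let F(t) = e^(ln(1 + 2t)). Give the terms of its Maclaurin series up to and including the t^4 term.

Let u equal the inner series; expand the outer function in u and truncate.
F(0) = 1
F′(0) = 2
F′′(0) = 0
F′′′(0) = 0
F^(4)(0) = 0
The Taylor polynomial is Σ F^(k)(0)/k! · t^k.

2*t + 1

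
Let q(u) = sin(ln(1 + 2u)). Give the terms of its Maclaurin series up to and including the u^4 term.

Compose series: expand the inner function first, then feed it into the outer expansion.
q(0) = 0
q′(0) = 2
q′′(0) = -4
q′′′(0) = 8
q^(4)(0) = 0

4*u^3/3 - 2*u^2 + 2*u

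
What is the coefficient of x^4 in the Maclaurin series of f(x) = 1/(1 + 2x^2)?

4

c_4 = f^(4)(0)/4! = 4.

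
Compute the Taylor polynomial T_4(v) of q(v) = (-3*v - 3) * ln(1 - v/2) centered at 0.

Distribute the polynomial across the series and collect like powers.
q(0) = 0
q′(0) = 3/2
q′′(0) = 15/4
q′′′(0) = 3
q^(4)(0) = 33/8
The Taylor polynomial is Σ q^(k)(0)/k! · v^k.

11*v^4/64 + v^3/2 + 15*v^2/8 + 3*v/2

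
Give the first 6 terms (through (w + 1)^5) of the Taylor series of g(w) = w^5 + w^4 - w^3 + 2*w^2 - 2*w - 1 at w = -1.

[(w + 1)^0] = 4;  [(w + 1)^1] = -8;  [(w + 1)^2] = 1;  [(w + 1)^3] = 5;  [(w + 1)^4] = -4;  [(w + 1)^5] = 1.

(w + 1)^5 - 4*(w + 1)^4 + 5*(w + 1)^3 + (w + 1)^2 - 8*(w + 1) + 4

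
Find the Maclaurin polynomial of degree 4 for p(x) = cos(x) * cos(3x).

17*x^4/3 - 5*x^2 + 1

Write out both Maclaurin series and multiply, keeping only the needed powers.
[x^0] = 1;  [x^1] = 0;  [x^2] = -5;  [x^3] = 0;  [x^4] = 17/3.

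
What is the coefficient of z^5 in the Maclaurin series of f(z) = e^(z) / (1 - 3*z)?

Multiply the numerator's expansion by the denominator's geometric series.
[z^0] = 1;  [z^1] = 4;  [z^2] = 25/2;  [z^3] = 113/3;  [z^4] = 2713/24;  [z^5] = 5087/15.
So c_5 = f^(5)(0)/5! = 5087/15.

5087/15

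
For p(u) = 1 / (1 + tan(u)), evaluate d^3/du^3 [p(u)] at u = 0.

-8

Expand as Σ (-1)^k u^k with u equal to the inner function's series.
The coefficient of u^3 in the expansion is -4/3, so p′′′(0) = 3! * (-4/3) = -8.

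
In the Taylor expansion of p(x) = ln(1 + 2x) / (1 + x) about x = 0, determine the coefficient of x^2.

Expand each factor separately, then convolve coefficients.
p(0) = 0
p′(0) = 2
p′′(0) = -8

-4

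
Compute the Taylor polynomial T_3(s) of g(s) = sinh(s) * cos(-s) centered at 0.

-s^3/3 + s

Take the Cauchy product of the two expansions.
g(0) = 0
g′(0) = 1
g′′(0) = 0
g′′′(0) = -2
The Taylor polynomial is Σ g^(k)(0)/k! · s^k.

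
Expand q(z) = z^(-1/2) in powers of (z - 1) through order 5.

[(z - 1)^0] = 1;  [(z - 1)^1] = -1/2;  [(z - 1)^2] = 3/8;  [(z - 1)^3] = -5/16;  [(z - 1)^4] = 35/128;  [(z - 1)^5] = -63/256.

-63*(z - 1)^5/256 + 35*(z - 1)^4/128 - 5*(z - 1)^3/16 + 3*(z - 1)^2/8 - (z - 1)/2 + 1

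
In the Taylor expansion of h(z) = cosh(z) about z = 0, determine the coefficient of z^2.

1/2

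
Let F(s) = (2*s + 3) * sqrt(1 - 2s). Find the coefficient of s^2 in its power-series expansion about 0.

-7/2

Multiply each power in the prefactor through the base expansion.
[s^0] = 3;  [s^1] = -1;  [s^2] = -7/2.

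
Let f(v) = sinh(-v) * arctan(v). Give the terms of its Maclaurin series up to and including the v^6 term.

Take the Cauchy product of the two expansions.
f(0) = 0
f′(0) = 0
f′′(0) = -2
f′′′(0) = 0
f^(4)(0) = 4
f^(5)(0) = 0
f^(6)(0) = -110
Dividing each by k! gives the coefficients c_0, ..., c_6.

-11*v^6/72 + v^4/6 - v^2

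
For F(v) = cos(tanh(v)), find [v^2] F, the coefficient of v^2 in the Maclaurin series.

Plug the Maclaurin series of the inner function into that of the outer and collect terms.
[v^0] = 1;  [v^1] = 0;  [v^2] = -1/2.
So c_2 = F′′(0)/2! = -1/2.

-1/2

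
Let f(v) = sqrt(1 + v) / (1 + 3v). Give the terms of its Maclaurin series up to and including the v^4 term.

8467*v^4/128 - 353*v^3/16 + 59*v^2/8 - 5*v/2 + 1

Expand each factor separately, then convolve coefficients.
f(0) = 1
f′(0) = -5/2
f′′(0) = 59/4
f′′′(0) = -1059/8
f^(4)(0) = 25401/16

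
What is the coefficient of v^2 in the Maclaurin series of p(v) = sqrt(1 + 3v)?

-9/8

p(0) = 1
p′(0) = 3/2
p′′(0) = -9/4
Then c_k = p^(k)(0)/k! gives each Taylor coefficient.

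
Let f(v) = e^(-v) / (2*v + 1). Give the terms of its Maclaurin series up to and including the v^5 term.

-6331*v^5/120 + 211*v^4/8 - 79*v^3/6 + 13*v^2/2 - 3*v + 1

Use 1/(1 - r) = Σ r^k on the denominator, then take the Cauchy product.
[v^0] = 1;  [v^1] = -3;  [v^2] = 13/2;  [v^3] = -79/6;  [v^4] = 211/8;  [v^5] = -6331/120.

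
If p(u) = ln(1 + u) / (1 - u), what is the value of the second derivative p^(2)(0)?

1

Multiply the two series term by term and collect like powers.
The coefficient of u^2 in the expansion is 1/2, so p′′(0) = 2! * (1/2) = 1.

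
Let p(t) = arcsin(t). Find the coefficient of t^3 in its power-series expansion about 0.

1/6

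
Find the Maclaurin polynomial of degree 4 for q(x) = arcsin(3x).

q(0) = 0
q′(0) = 3
q′′(0) = 0
q′′′(0) = 27
q^(4)(0) = 0
The Taylor polynomial is Σ q^(k)(0)/k! · x^k.

9*x^3/2 + 3*x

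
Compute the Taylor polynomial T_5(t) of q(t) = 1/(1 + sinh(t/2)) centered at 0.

Compose series: expand the inner function first, then feed it into the outer expansion.
q(0) = 1
q′(0) = -1/2
q′′(0) = 1/2
q′′′(0) = -7/8
q^(4)(0) = 2
q^(5)(0) = -181/32
Dividing each by k! gives the coefficients c_0, ..., c_5.

-181*t^5/3840 + t^4/12 - 7*t^3/48 + t^2/4 - t/2 + 1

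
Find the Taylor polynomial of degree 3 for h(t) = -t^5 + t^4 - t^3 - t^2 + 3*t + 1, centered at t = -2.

Compute the successive derivatives at the expansion point and divide by k!.

-49*(t + 2)^3 + 109*(t + 2)^2 - 117*(t + 2) + 47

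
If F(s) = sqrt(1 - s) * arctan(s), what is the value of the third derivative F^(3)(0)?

-11/4

Take the Cauchy product of the two expansions.
From the series, [s^3] F = -11/24; multiply by 3! = 6 to get -11/4.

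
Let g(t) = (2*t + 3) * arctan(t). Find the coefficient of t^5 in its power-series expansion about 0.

Distribute the polynomial across the series and collect like powers.

3/5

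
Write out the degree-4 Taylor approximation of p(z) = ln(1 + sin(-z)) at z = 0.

-z^4/12 - z^3/6 - z^2/2 - z

Plug the Maclaurin series of the inner function into that of the outer and collect terms.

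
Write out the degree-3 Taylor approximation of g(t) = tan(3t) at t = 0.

9*t^3 + 3*t

g(0) = 0
g′(0) = 3
g′′(0) = 0
g′′′(0) = 54
The Taylor polynomial is Σ g^(k)(0)/k! · t^k.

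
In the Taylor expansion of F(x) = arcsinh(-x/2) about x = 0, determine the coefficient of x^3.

1/48

F(0) = 0
F′(0) = -1/2
F′′(0) = 0
F′′′(0) = 1/8
So c_3 = F′′′(0)/3! = 1/48.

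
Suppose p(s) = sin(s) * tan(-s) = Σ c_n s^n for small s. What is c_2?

Take the Cauchy product of the two expansions.
p(0) = 0
p′(0) = 0
p′′(0) = -2
So c_2 = p′′(0)/2! = -1.

-1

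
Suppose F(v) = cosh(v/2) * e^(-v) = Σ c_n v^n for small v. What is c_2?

Multiply the two series term by term and collect like powers.
[v^0] = 1;  [v^1] = -1;  [v^2] = 5/8.

5/8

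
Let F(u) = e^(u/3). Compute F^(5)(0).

Use the known series and substitute for the argument.
The coefficient of u^5 in the expansion is 1/29160, so F^(5)(0) = 5! * (1/29160) = 1/243.

1/243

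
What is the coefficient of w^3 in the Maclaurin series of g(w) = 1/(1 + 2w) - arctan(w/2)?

-191/24

Expand each term separately and add.
[w^0] = 1;  [w^1] = -5/2;  [w^2] = 4;  [w^3] = -191/24.
So c_3 = g′′′(0)/3! = -191/24.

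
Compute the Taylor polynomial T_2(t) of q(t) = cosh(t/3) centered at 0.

t^2/18 + 1

q(0) = 1
q′(0) = 0
q′′(0) = 1/9
The Taylor polynomial is Σ q^(k)(0)/k! · t^k.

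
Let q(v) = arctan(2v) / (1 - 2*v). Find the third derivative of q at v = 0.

32

Expand 1/(denominator) as a geometric series and multiply by the numerator's series.
The coefficient of v^3 in the expansion is 16/3, so q′′′(0) = 3! * (16/3) = 32.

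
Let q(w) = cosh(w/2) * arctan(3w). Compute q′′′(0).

Expand each factor separately, then convolve coefficients.
The coefficient of w^3 in the expansion is -69/8, so q′′′(0) = 3! * (-69/8) = -207/4.

-207/4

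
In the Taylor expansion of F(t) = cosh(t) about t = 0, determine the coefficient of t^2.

1/2

F(0) = 1
F′(0) = 0
F′′(0) = 1
So c_2 = F′′(0)/2! = 1/2.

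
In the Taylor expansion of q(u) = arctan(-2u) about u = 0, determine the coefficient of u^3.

8/3

Compute the successive derivatives at the expansion point and divide by k!.
[u^0] = 0;  [u^1] = -2;  [u^2] = 0;  [u^3] = 8/3.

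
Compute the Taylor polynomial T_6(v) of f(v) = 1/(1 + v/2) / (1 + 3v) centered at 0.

Multiply the two series term by term and collect like powers.
f(0) = 1
f′(0) = -7/2
f′′(0) = 43/2
f′′′(0) = -777/4
f^(4)(0) = 4665/2
f^(5)(0) = -139965/4
f^(6)(0) = 2519415/4
The Taylor polynomial is Σ f^(k)(0)/k! · v^k.

55987*v^6/64 - 9331*v^5/32 + 1555*v^4/16 - 259*v^3/8 + 43*v^2/4 - 7*v/2 + 1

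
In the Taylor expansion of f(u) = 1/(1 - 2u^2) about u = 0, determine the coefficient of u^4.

Use the known series and substitute for the argument.
f(0) = 1
f′(0) = 0
f′′(0) = 4
f′′′(0) = 0
f^(4)(0) = 96
So c_4 = f^(4)(0)/4! = 4.

4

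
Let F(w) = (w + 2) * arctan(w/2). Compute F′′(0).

Shift and add copies of the series according to the polynomial's terms.
From the series, [w^2] F = 1/2; multiply by 2! = 2 to get 1.

1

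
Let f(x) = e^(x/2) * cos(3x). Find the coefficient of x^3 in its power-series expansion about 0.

Write out both Maclaurin series and multiply, keeping only the needed powers.
f(0) = 1
f′(0) = 1/2
f′′(0) = -35/4
f′′′(0) = -107/8

-107/48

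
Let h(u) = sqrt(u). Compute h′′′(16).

The coefficient of (u - 16)^3 in the expansion is 1/16384, so h′′′(16) = 3! * (1/16384) = 3/8192.

3/8192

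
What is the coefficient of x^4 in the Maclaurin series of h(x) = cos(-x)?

1/24

h(0) = 1
h′(0) = 0
h′′(0) = -1
h′′′(0) = 0
h^(4)(0) = 1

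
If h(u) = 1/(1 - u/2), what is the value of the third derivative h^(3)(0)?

From the series, [u^3] h = 1/8; multiply by 3! = 6 to get 3/4.

3/4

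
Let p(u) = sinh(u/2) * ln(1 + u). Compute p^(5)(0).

-65/4

Take the Cauchy product of the two expansions.
From the series, [u^5] p = -13/96; multiply by 5! = 120 to get -65/4.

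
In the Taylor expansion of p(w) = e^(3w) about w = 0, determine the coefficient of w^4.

27/8

[w^0] = 1;  [w^1] = 3;  [w^2] = 9/2;  [w^3] = 9/2;  [w^4] = 27/8.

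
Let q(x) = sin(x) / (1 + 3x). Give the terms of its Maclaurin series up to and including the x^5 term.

Multiply the two series term by term and collect like powers.
q(0) = 0
q′(0) = 1
q′′(0) = -6
q′′′(0) = 53
q^(4)(0) = -636
q^(5)(0) = 9541
Dividing each by k! gives the coefficients c_0, ..., c_5.

9541*x^5/120 - 53*x^4/2 + 53*x^3/6 - 3*x^2 + x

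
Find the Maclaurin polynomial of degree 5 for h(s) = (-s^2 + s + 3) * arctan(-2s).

Multiply each power in the prefactor through the base expansion.
h(0) = 0
h′(0) = -6
h′′(0) = -4
h′′′(0) = 60
h^(4)(0) = 64
h^(5)(0) = -2624

-328*s^5/15 + 8*s^4/3 + 10*s^3 - 2*s^2 - 6*s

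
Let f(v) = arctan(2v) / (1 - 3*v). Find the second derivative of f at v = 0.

12

Expand 1/(denominator) as a geometric series and multiply by the numerator's series.
From the series, [v^2] f = 6; multiply by 2! = 2 to get 12.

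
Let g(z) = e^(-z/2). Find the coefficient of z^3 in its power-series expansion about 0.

Use the known series and substitute for the argument.
[z^0] = 1;  [z^1] = -1/2;  [z^2] = 1/8;  [z^3] = -1/48.

-1/48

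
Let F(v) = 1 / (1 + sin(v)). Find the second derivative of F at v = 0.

Write 1/(1+u) = 1 - u + u^2 - u^3 + ... and substitute the series for u.
From the series, [v^2] F = 1; multiply by 2! = 2 to get 2.

2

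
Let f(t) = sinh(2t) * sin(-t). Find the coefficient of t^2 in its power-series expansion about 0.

-2

Expand each factor separately, then convolve coefficients.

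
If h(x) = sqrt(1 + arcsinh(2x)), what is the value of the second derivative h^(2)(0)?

Let u equal the inner series; expand the outer function in u and truncate.
The coefficient of x^2 in the expansion is -1/2, so h′′(0) = 2! * (-1/2) = -1.

-1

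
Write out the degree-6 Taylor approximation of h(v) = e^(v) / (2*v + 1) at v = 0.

27949*v^6/720 - 2329*v^5/120 + 233*v^4/24 - 29*v^3/6 + 5*v^2/2 - v + 1

Expand 1/(denominator) as a geometric series and multiply by the numerator's series.
h(0) = 1
h′(0) = -1
h′′(0) = 5
h′′′(0) = -29
h^(4)(0) = 233
h^(5)(0) = -2329
h^(6)(0) = 27949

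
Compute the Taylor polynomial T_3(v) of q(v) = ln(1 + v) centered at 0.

v^3/3 - v^2/2 + v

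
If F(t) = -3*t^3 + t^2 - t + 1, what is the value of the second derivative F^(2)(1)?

-16

From the series, [(t - 1)^2] F = -8; multiply by 2! = 2 to get -16.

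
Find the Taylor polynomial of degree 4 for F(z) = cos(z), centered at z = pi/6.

F(pi/6) = sqrt(3)/2
F′(pi/6) = -1/2
F′′(pi/6) = -sqrt(3)/2
F′′′(pi/6) = 1/2
F^(4)(pi/6) = sqrt(3)/2

sqrt(3)*(z - pi/6)^4/48 + (z - pi/6)^3/12 - sqrt(3)*(z - pi/6)^2/4 - (z - pi/6)/2 + sqrt(3)/2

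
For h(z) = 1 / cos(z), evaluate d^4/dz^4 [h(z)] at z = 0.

Divide the numerator series by the denominator series (power-series long division).
The coefficient of z^4 in the expansion is 5/24, so h^(4)(0) = 4! * (5/24) = 5.

5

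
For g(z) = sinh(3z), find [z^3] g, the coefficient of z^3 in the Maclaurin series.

g(0) = 0
g′(0) = 3
g′′(0) = 0
g′′′(0) = 27
Then c_k = g^(k)(0)/k! gives each Taylor coefficient.

9/2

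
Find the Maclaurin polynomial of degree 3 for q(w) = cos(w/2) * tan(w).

5*w^3/24 + w

Expand each factor separately, then convolve coefficients.
q(0) = 0
q′(0) = 1
q′′(0) = 0
q′′′(0) = 5/4
The Taylor polynomial is Σ q^(k)(0)/k! · w^k.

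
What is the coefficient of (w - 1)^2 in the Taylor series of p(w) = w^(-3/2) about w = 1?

15/8

Apply the Taylor formula c_k = f^(k)(a)/k!.
p(1) = 1
p′(1) = -3/2
p′′(1) = 15/4
So c_2 = p′′(1)/2! = 15/8.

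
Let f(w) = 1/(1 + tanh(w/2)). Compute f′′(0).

1/2

Substitute the inner expansion into the outer series and collect powers.
From the series, [w^2] f = 1/4; multiply by 2! = 2 to get 1/2.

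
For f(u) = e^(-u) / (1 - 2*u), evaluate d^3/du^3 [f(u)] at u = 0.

Multiply the numerator's expansion by the denominator's geometric series.
The coefficient of u^3 in the expansion is 29/6, so f′′′(0) = 3! * (29/6) = 29.

29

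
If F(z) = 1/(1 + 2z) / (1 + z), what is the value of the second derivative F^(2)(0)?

14

Multiply the two series term by term and collect like powers.
The coefficient of z^2 in the expansion is 7, so F′′(0) = 2! * (7) = 14.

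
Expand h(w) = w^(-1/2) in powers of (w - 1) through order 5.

Compute the successive derivatives at the expansion point and divide by k!.
h(1) = 1
h′(1) = -1/2
h′′(1) = 3/4
h′′′(1) = -15/8
h^(4)(1) = 105/16
h^(5)(1) = -945/32

-63*(w - 1)^5/256 + 35*(w - 1)^4/128 - 5*(w - 1)^3/16 + 3*(w - 1)^2/8 - (w - 1)/2 + 1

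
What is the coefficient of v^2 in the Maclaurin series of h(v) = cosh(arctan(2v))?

Substitute the inner expansion into the outer series and collect powers.
[v^0] = 1;  [v^1] = 0;  [v^2] = 2.

2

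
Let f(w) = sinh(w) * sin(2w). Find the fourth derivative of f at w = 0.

-24

Take the Cauchy product of the two expansions.
The coefficient of w^4 in the expansion is -1, so f^(4)(0) = 4! * (-1) = -24.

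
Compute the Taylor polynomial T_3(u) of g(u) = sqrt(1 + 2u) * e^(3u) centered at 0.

Write out both Maclaurin series and multiply, keeping only the needed powers.

8*u^3 + 7*u^2 + 4*u + 1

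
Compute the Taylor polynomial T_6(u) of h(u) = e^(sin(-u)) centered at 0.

-u^6/240 + u^5/15 - u^4/8 + u^2/2 - u + 1

Let u equal the inner series; expand the outer function in u and truncate.
h(0) = 1
h′(0) = -1
h′′(0) = 1
h′′′(0) = 0
h^(4)(0) = -3
h^(5)(0) = 8
h^(6)(0) = -3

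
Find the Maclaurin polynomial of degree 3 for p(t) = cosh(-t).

t^2/2 + 1

p(0) = 1
p′(0) = 0
p′′(0) = 1
p′′′(0) = 0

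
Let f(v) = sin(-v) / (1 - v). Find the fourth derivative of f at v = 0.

Multiply the two series term by term and collect like powers.
The coefficient of v^4 in the expansion is -5/6, so f^(4)(0) = 4! * (-5/6) = -20.

-20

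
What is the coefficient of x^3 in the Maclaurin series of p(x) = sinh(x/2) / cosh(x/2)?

-1/24

Invert the denominator's series and multiply.
p(0) = 0
p′(0) = 1/2
p′′(0) = 0
p′′′(0) = -1/4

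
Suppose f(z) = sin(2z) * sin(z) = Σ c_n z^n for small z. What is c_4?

Write out both Maclaurin series and multiply, keeping only the needed powers.
f(0) = 0
f′(0) = 0
f′′(0) = 4
f′′′(0) = 0
f^(4)(0) = -40
So c_4 = f^(4)(0)/4! = -5/3.

-5/3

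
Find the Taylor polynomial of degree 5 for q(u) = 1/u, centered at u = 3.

-(u - 3)^5/729 + (u - 3)^4/243 - (u - 3)^3/81 + (u - 3)^2/27 - (u - 3)/9 + 1/3

q(3) = 1/3
q′(3) = -1/9
q′′(3) = 2/27
q′′′(3) = -2/27
q^(4)(3) = 8/81
q^(5)(3) = -40/243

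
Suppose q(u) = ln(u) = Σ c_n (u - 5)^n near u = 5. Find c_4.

[(u - 5)^0] = ln(5);  [(u - 5)^1] = 1/5;  [(u - 5)^2] = -1/50;  [(u - 5)^3] = 1/375;  [(u - 5)^4] = -1/2500.

-1/2500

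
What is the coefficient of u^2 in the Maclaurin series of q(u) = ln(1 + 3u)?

-9/2

q(0) = 0
q′(0) = 3
q′′(0) = -9
Dividing each by k! gives the coefficients c_0, ..., c_2.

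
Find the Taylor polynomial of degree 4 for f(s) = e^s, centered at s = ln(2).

(s - ln(2))^4/12 + (s - ln(2))^3/3 + (s - ln(2))^2 + 2*(s - ln(2)) + 2

Compute the successive derivatives at the expansion point and divide by k!.
f(ln(2)) = 2
f′(ln(2)) = 2
f′′(ln(2)) = 2
f′′′(ln(2)) = 2
f^(4)(ln(2)) = 2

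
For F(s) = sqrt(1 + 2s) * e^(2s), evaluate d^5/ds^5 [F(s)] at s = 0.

Take the Cauchy product of the two expansions.
From the series, [s^5] F = 107/120; multiply by 5! = 120 to get 107.

107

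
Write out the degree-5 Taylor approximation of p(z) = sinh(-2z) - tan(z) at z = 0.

Add the two expansions coefficient-wise.

-2*z^5/5 - 5*z^3/3 - 3*z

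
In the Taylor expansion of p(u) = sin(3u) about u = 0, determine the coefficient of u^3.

-9/2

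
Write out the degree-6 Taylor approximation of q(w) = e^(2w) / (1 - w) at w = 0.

Use 1/(1 - r) = Σ r^k on the denominator, then take the Cauchy product.
q(0) = 1
q′(0) = 3
q′′(0) = 10
q′′′(0) = 38
q^(4)(0) = 168
q^(5)(0) = 872
q^(6)(0) = 5296

331*w^6/45 + 109*w^5/15 + 7*w^4 + 19*w^3/3 + 5*w^2 + 3*w + 1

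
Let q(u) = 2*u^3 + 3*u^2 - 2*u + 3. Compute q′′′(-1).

From the series, [(u + 1)^3] q = 2; multiply by 3! = 6 to get 12.

12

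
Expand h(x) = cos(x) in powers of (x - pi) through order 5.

-(x - pi)^4/24 + (x - pi)^2/2 - 1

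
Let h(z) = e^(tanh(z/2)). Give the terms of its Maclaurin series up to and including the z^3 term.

-z^3/48 + z^2/8 + z/2 + 1

Let u equal the inner series; expand the outer function in u and truncate.
[z^0] = 1;  [z^1] = 1/2;  [z^2] = 1/8;  [z^3] = -1/48.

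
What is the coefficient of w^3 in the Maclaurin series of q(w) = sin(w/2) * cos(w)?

Expand each factor separately, then convolve coefficients.
So c_3 = q′′′(0)/3! = -13/48.

-13/48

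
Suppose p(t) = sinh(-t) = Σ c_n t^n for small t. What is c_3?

p(0) = 0
p′(0) = -1
p′′(0) = 0
p′′′(0) = -1
So c_3 = p′′′(0)/3! = -1/6.

-1/6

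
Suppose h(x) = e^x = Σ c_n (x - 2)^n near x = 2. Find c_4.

Compute the successive derivatives at the expansion point and divide by k!.
[(x - 2)^0] = e^(2);  [(x - 2)^1] = e^(2);  [(x - 2)^2] = e^(2)/2;  [(x - 2)^3] = e^(2)/6;  [(x - 2)^4] = e^(2)/24.

e^(2)/24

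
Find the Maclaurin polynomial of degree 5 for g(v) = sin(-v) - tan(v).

-17*v^5/120 - v^3/6 - 2*v

Add the two expansions coefficient-wise.
g(0) = 0
g′(0) = -2
g′′(0) = 0
g′′′(0) = -1
g^(4)(0) = 0
g^(5)(0) = -17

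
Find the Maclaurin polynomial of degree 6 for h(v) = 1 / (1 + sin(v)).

Expand as Σ (-1)^k u^k with u equal to the inner function's series.
h(0) = 1
h′(0) = -1
h′′(0) = 2
h′′′(0) = -5
h^(4)(0) = 16
h^(5)(0) = -61
h^(6)(0) = 272
The Taylor polynomial is Σ h^(k)(0)/k! · v^k.

17*v^6/45 - 61*v^5/120 + 2*v^4/3 - 5*v^3/6 + v^2 - v + 1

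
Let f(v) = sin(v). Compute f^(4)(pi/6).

Compute the successive derivatives at the expansion point and divide by k!.
The coefficient of (v - pi/6)^4 in the expansion is 1/48, so f^(4)(pi/6) = 4! * (1/48) = 1/2.

1/2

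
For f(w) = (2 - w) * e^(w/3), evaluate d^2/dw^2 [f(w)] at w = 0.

-4/9

Multiply each power in the prefactor through the base expansion.
From the series, [w^2] f = -2/9; multiply by 2! = 2 to get -4/9.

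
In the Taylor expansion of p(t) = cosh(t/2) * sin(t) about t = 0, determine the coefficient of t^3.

Take the Cauchy product of the two expansions.
p(0) = 0
p′(0) = 1
p′′(0) = 0
p′′′(0) = -1/4

-1/24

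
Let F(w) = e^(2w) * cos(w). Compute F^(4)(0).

-7

Expand each factor separately, then convolve coefficients.
The coefficient of w^4 in the expansion is -7/24, so F^(4)(0) = 4! * (-7/24) = -7.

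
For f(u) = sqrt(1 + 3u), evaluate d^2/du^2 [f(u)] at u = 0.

-9/4

The coefficient of u^2 in the expansion is -9/8, so f′′(0) = 2! * (-9/8) = -9/4.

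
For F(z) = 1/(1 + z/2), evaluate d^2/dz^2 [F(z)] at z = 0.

The coefficient of z^2 in the expansion is 1/4, so F′′(0) = 2! * (1/4) = 1/2.

1/2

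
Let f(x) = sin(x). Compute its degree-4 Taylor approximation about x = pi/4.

sqrt(2)*(x - pi/4)^4/48 - sqrt(2)*(x - pi/4)^3/12 - sqrt(2)*(x - pi/4)^2/4 + sqrt(2)*(x - pi/4)/2 + sqrt(2)/2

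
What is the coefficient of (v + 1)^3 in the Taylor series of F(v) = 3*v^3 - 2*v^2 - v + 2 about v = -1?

c_3 = F′′′(-1)/3! = 3.

3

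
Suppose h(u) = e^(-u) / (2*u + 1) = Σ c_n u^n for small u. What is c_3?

Expand 1/(denominator) as a geometric series and multiply by the numerator's series.
h(0) = 1
h′(0) = -3
h′′(0) = 13
h′′′(0) = -79
Then c_k = h^(k)(0)/k! gives each Taylor coefficient.

-79/6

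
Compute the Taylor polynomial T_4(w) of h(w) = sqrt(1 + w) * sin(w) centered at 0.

Take the Cauchy product of the two expansions.
h(0) = 0
h′(0) = 1
h′′(0) = 1
h′′′(0) = -7/4
h^(4)(0) = -1/2

-w^4/48 - 7*w^3/24 + w^2/2 + w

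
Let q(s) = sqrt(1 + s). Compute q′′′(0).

3/8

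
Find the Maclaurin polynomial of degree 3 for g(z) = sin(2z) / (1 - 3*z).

Expand 1/(denominator) as a geometric series and multiply by the numerator's series.

50*z^3/3 + 6*z^2 + 2*z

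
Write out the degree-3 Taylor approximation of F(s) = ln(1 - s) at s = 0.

F(0) = 0
F′(0) = -1
F′′(0) = -1
F′′′(0) = -2
The Taylor polynomial is Σ F^(k)(0)/k! · s^k.

-s^3/3 - s^2/2 - s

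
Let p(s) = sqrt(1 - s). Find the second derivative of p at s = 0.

-1/4

Apply the Taylor formula c_k = f^(k)(a)/k!.
From the series, [s^2] p = -1/8; multiply by 2! = 2 to get -1/4.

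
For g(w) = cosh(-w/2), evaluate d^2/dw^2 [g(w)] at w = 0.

1/4

The coefficient of w^2 in the expansion is 1/8, so g′′(0) = 2! * (1/8) = 1/4.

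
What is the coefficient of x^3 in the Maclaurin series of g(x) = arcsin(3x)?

Differentiate repeatedly and evaluate at the center.
[x^0] = 0;  [x^1] = 3;  [x^2] = 0;  [x^3] = 9/2.

9/2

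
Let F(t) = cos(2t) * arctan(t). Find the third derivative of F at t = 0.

Write out both Maclaurin series and multiply, keeping only the needed powers.
The coefficient of t^3 in the expansion is -7/3, so F′′′(0) = 3! * (-7/3) = -14.

-14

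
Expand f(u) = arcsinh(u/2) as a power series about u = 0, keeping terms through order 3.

-u^3/48 + u/2

f(0) = 0
f′(0) = 1/2
f′′(0) = 0
f′′′(0) = -1/8
Dividing each by k! gives the coefficients c_0, ..., c_3.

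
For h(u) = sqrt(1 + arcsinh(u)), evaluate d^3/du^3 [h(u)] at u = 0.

-1/8

Let u equal the inner series; expand the outer function in u and truncate.
The coefficient of u^3 in the expansion is -1/48, so h′′′(0) = 3! * (-1/48) = -1/8.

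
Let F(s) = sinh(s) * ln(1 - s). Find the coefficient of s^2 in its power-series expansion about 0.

-1

Take the Cauchy product of the two expansions.
F(0) = 0
F′(0) = 0
F′′(0) = -2
Dividing each by k! gives the coefficients c_0, ..., c_2.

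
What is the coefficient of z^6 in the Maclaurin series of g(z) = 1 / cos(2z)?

Invert the denominator's series and multiply.

244/45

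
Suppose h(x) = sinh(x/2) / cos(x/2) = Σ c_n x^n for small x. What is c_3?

Invert the denominator's series and multiply.
[x^0] = 0;  [x^1] = 1/2;  [x^2] = 0;  [x^3] = 1/12.

1/12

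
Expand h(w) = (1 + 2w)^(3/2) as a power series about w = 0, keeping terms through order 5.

-3*w^5/8 + 3*w^4/8 - w^3/2 + 3*w^2/2 + 3*w + 1

Use the known series and substitute for the argument.
h(0) = 1
h′(0) = 3
h′′(0) = 3
h′′′(0) = -3
h^(4)(0) = 9
h^(5)(0) = -45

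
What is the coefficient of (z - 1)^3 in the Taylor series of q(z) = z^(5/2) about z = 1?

Compute the successive derivatives at the expansion point and divide by k!.
q(1) = 1
q′(1) = 5/2
q′′(1) = 15/4
q′′′(1) = 15/8
Then c_k = q^(k)(1)/k! gives each Taylor coefficient.

5/16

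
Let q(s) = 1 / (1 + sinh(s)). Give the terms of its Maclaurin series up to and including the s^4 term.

4*s^4/3 - 7*s^3/6 + s^2 - s + 1

Use the geometric series for the reciprocal, then substitute.
q(0) = 1
q′(0) = -1
q′′(0) = 2
q′′′(0) = -7
q^(4)(0) = 32
The Taylor polynomial is Σ q^(k)(0)/k! · s^k.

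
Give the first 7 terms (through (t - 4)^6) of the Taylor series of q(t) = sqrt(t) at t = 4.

-21*(t - 4)^6/2097152 + 7*(t - 4)^5/131072 - 5*(t - 4)^4/16384 + (t - 4)^3/512 - (t - 4)^2/64 + (t - 4)/4 + 2

Use the known series and substitute for the argument.
[(t - 4)^0] = 2;  [(t - 4)^1] = 1/4;  [(t - 4)^2] = -1/64;  [(t - 4)^3] = 1/512;  [(t - 4)^4] = -5/16384;  [(t - 4)^5] = 7/131072;  [(t - 4)^6] = -21/2097152.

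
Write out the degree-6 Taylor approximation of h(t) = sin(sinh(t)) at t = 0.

Compose series: expand the inner function first, then feed it into the outer expansion.
h(0) = 0
h′(0) = 1
h′′(0) = 0
h′′′(0) = 0
h^(4)(0) = 0
h^(5)(0) = -8
h^(6)(0) = 0

-t^5/15 + t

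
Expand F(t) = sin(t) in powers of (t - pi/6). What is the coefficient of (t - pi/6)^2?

F(pi/6) = 1/2
F′(pi/6) = sqrt(3)/2
F′′(pi/6) = -1/2
Dividing each by k! gives the coefficients c_0, ..., c_2.

-1/4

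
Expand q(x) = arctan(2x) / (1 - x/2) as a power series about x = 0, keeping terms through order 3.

Write out both Maclaurin series and multiply, keeping only the needed powers.
[x^0] = 0;  [x^1] = 2;  [x^2] = 1;  [x^3] = -13/6.

-13*x^3/6 + x^2 + 2*x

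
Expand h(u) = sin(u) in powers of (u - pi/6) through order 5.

[(u - pi/6)^0] = 1/2;  [(u - pi/6)^1] = sqrt(3)/2;  [(u - pi/6)^2] = -1/4;  [(u - pi/6)^3] = -sqrt(3)/12;  [(u - pi/6)^4] = 1/48;  [(u - pi/6)^5] = sqrt(3)/240.

sqrt(3)*(u - pi/6)^5/240 + (u - pi/6)^4/48 - sqrt(3)*(u - pi/6)^3/12 - (u - pi/6)^2/4 + sqrt(3)*(u - pi/6)/2 + 1/2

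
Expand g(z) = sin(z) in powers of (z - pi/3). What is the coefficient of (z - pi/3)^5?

Compute the successive derivatives at the expansion point and divide by k!.
g(pi/3) = sqrt(3)/2
g′(pi/3) = 1/2
g′′(pi/3) = -sqrt(3)/2
g′′′(pi/3) = -1/2
g^(4)(pi/3) = sqrt(3)/2
g^(5)(pi/3) = 1/2
So c_5 = g^(5)(pi/3)/5! = 1/240.

1/240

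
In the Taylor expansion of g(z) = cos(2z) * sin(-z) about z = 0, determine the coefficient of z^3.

13/6

Write out both Maclaurin series and multiply, keeping only the needed powers.
[z^0] = 0;  [z^1] = -1;  [z^2] = 0;  [z^3] = 13/6.
So c_3 = g′′′(0)/3! = 13/6.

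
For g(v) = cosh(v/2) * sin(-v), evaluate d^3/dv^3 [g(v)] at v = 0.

Take the Cauchy product of the two expansions.
The coefficient of v^3 in the expansion is 1/24, so g′′′(0) = 3! * (1/24) = 1/4.

1/4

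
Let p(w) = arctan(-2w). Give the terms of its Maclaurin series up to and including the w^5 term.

-32*w^5/5 + 8*w^3/3 - 2*w

Differentiate repeatedly and evaluate at the center.
p(0) = 0
p′(0) = -2
p′′(0) = 0
p′′′(0) = 16
p^(4)(0) = 0
p^(5)(0) = -768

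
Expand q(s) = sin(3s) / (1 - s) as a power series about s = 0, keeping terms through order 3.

Multiply the two series term by term and collect like powers.

-3*s^3/2 + 3*s^2 + 3*s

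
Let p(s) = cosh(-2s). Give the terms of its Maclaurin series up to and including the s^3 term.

p(0) = 1
p′(0) = 0
p′′(0) = 4
p′′′(0) = 0
Dividing each by k! gives the coefficients c_0, ..., c_3.

2*s^2 + 1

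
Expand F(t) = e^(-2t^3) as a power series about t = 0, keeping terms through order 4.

[t^0] = 1;  [t^1] = 0;  [t^2] = 0;  [t^3] = -2;  [t^4] = 0.

1 - 2*t^3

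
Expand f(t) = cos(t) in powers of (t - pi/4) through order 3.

Differentiate repeatedly and evaluate at the center.
f(pi/4) = sqrt(2)/2
f′(pi/4) = -sqrt(2)/2
f′′(pi/4) = -sqrt(2)/2
f′′′(pi/4) = sqrt(2)/2
The Taylor polynomial is Σ f^(k)(pi/4)/k! · (t - pi/4)^k.

sqrt(2)*(t - pi/4)^3/12 - sqrt(2)*(t - pi/4)^2/4 - sqrt(2)*(t - pi/4)/2 + sqrt(2)/2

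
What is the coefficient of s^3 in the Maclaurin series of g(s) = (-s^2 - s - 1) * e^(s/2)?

-31/48

Multiply each power in the prefactor through the base expansion.
So c_3 = g′′′(0)/3! = -31/48.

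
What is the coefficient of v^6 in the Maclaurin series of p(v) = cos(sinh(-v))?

1/240

Compose series: expand the inner function first, then feed it into the outer expansion.
[v^0] = 1;  [v^1] = 0;  [v^2] = -1/2;  [v^3] = 0;  [v^4] = -1/8;  [v^5] = 0;  [v^6] = 1/240.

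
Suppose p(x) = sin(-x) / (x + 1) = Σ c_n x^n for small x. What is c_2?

Expand 1/(denominator) as a geometric series and multiply by the numerator's series.
[x^0] = 0;  [x^1] = -1;  [x^2] = 1.

1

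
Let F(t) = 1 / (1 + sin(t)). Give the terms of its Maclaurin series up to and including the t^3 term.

Write 1/(1+u) = 1 - u + u^2 - u^3 + ... and substitute the series for u.
F(0) = 1
F′(0) = -1
F′′(0) = 2
F′′′(0) = -5

-5*t^3/6 + t^2 - t + 1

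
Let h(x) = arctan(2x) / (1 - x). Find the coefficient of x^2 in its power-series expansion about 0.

2

Expand each factor separately, then convolve coefficients.
[x^0] = 0;  [x^1] = 2;  [x^2] = 2.
So c_2 = h′′(0)/2! = 2.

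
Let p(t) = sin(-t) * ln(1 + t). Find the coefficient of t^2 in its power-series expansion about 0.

Write out both Maclaurin series and multiply, keeping only the needed powers.
p(0) = 0
p′(0) = 0
p′′(0) = -2
So c_2 = p′′(0)/2! = -1.

-1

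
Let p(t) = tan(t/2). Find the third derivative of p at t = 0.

1/4

From the series, [t^3] p = 1/24; multiply by 3! = 6 to get 1/4.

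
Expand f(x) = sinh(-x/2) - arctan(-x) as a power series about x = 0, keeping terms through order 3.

-17*x^3/48 + x/2

Combine the two series term by term.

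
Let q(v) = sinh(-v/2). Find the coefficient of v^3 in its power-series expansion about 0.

-1/48

q(0) = 0
q′(0) = -1/2
q′′(0) = 0
q′′′(0) = -1/8
The Taylor polynomial is Σ q^(k)(0)/k! · v^k.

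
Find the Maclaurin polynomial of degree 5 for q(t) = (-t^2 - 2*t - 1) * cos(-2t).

Multiply each power in the prefactor through the base expansion.

-4*t^5/3 + 4*t^4/3 + 4*t^3 + t^2 - 2*t - 1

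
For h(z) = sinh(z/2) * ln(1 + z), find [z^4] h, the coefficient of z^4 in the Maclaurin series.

Take the Cauchy product of the two expansions.
h(0) = 0
h′(0) = 0
h′′(0) = 1
h′′′(0) = -3/2
h^(4)(0) = 9/2
Dividing each by k! gives the coefficients c_0, ..., c_4.

3/16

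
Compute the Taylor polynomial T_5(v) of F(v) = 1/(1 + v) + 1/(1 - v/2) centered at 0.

Combine the two series term by term.
[v^0] = 2;  [v^1] = -1/2;  [v^2] = 5/4;  [v^3] = -7/8;  [v^4] = 17/16;  [v^5] = -31/32.

-31*v^5/32 + 17*v^4/16 - 7*v^3/8 + 5*v^2/4 - v/2 + 2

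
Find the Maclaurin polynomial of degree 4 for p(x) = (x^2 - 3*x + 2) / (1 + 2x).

60*x^4 - 30*x^3 + 15*x^2 - 7*x + 2

Distribute the polynomial across the series and collect like powers.
p(0) = 2
p′(0) = -7
p′′(0) = 30
p′′′(0) = -180
p^(4)(0) = 1440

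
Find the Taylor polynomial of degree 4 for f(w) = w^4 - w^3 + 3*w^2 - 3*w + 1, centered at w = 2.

(w - 2)^4 + 7*(w - 2)^3 + 21*(w - 2)^2 + 29*(w - 2) + 15

Differentiate repeatedly and evaluate at the center.
[(w - 2)^0] = 15;  [(w - 2)^1] = 29;  [(w - 2)^2] = 21;  [(w - 2)^3] = 7;  [(w - 2)^4] = 1.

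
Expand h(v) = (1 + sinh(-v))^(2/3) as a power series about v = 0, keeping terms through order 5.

-721*v^5/14580 - 16*v^4/243 - 13*v^3/81 - v^2/9 - 2*v/3 + 1

Plug the Maclaurin series of the inner function into that of the outer and collect terms.
[v^0] = 1;  [v^1] = -2/3;  [v^2] = -1/9;  [v^3] = -13/81;  [v^4] = -16/243;  [v^5] = -721/14580.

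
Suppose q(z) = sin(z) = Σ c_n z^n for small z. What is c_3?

q(0) = 0
q′(0) = 1
q′′(0) = 0
q′′′(0) = -1
So c_3 = q′′′(0)/3! = -1/6.

-1/6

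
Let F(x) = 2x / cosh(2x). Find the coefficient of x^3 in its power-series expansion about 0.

Divide the numerator series by the denominator series (power-series long division).
F(0) = 0
F′(0) = 2
F′′(0) = 0
F′′′(0) = -24
The Taylor polynomial is Σ F^(k)(0)/k! · x^k.

-4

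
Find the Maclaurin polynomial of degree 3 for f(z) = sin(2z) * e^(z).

Write out both Maclaurin series and multiply, keeping only the needed powers.
[z^0] = 0;  [z^1] = 2;  [z^2] = 2;  [z^3] = -1/3.

-z^3/3 + 2*z^2 + 2*z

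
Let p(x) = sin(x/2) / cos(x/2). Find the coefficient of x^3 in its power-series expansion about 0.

Invert the denominator's series and multiply.
p(0) = 0
p′(0) = 1/2
p′′(0) = 0
p′′′(0) = 1/4
The Taylor polynomial is Σ p^(k)(0)/k! · x^k.

1/24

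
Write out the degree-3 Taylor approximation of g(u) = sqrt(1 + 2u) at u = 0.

u^3/2 - u^2/2 + u + 1

Use the known series and substitute for the argument.
[u^0] = 1;  [u^1] = 1;  [u^2] = -1/2;  [u^3] = 1/2.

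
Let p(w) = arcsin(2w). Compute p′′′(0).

The coefficient of w^3 in the expansion is 4/3, so p′′′(0) = 3! * (4/3) = 8.

8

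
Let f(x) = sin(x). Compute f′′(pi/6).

-1/2

The coefficient of (x - pi/6)^2 in the expansion is -1/4, so f′′(pi/6) = 2! * (-1/4) = -1/2.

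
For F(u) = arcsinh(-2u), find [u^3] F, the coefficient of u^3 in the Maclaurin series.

4/3

Compute the successive derivatives at the expansion point and divide by k!.
[u^0] = 0;  [u^1] = -2;  [u^2] = 0;  [u^3] = 4/3.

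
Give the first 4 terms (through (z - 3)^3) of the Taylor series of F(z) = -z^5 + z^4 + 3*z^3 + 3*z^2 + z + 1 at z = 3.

-75*(z - 3)^3 - 186*(z - 3)^2 - 197*(z - 3) - 50

F(3) = -50
F′(3) = -197
F′′(3) = -372
F′′′(3) = -450
Then c_k = F^(k)(3)/k! gives each Taylor coefficient.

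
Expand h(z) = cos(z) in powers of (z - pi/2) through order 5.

h(pi/2) = 0
h′(pi/2) = -1
h′′(pi/2) = 0
h′′′(pi/2) = 1
h^(4)(pi/2) = 0
h^(5)(pi/2) = -1

-(z - pi/2)^5/120 + (z - pi/2)^3/6 - (z - pi/2)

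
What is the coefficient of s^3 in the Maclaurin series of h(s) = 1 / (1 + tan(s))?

-4/3

Write 1/(1+u) = 1 - u + u^2 - u^3 + ... and substitute the series for u.
h(0) = 1
h′(0) = -1
h′′(0) = 2
h′′′(0) = -8
The Taylor polynomial is Σ h^(k)(0)/k! · s^k.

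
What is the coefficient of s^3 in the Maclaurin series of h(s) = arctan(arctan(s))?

Compose series: expand the inner function first, then feed it into the outer expansion.

-2/3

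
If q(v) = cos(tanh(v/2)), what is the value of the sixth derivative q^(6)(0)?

-177/64

Substitute the inner expansion into the outer series and collect powers.
The coefficient of v^6 in the expansion is -59/15360, so q^(6)(0) = 6! * (-59/15360) = -177/64.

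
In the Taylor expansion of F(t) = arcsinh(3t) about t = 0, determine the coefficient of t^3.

Use the known series and substitute for the argument.
So c_3 = F′′′(0)/3! = -9/2.

-9/2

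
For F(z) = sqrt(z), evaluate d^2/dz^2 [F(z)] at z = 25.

-1/500

The coefficient of (z - 25)^2 in the expansion is -1/1000, so F′′(25) = 2! * (-1/1000) = -1/500.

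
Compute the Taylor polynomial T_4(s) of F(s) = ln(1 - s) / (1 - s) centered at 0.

Use 1/(1 - r) = Σ r^k on the denominator, then take the Cauchy product.
F(0) = 0
F′(0) = -1
F′′(0) = -3
F′′′(0) = -11
F^(4)(0) = -50
Then c_k = F^(k)(0)/k! gives each Taylor coefficient.

-25*s^4/12 - 11*s^3/6 - 3*s^2/2 - s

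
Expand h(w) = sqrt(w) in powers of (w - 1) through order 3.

(w - 1)^3/16 - (w - 1)^2/8 + (w - 1)/2 + 1

Compute the successive derivatives at the expansion point and divide by k!.
h(1) = 1
h′(1) = 1/2
h′′(1) = -1/4
h′′′(1) = 3/8
Dividing each by k! gives the coefficients c_0, ..., c_3.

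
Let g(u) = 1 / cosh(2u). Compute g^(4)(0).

80

Write the quotient as an unknown series and match coefficients against numerator = denominator · series.
The coefficient of u^4 in the expansion is 10/3, so g^(4)(0) = 4! * (10/3) = 80.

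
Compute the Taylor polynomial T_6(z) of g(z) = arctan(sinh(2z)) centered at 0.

4*z^5/3 - 4*z^3/3 + 2*z

Substitute the inner expansion into the outer series and collect powers.
g(0) = 0
g′(0) = 2
g′′(0) = 0
g′′′(0) = -8
g^(4)(0) = 0
g^(5)(0) = 160
g^(6)(0) = 0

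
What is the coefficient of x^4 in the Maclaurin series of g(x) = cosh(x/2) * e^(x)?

41/384

Take the Cauchy product of the two expansions.
g(0) = 1
g′(0) = 1
g′′(0) = 5/4
g′′′(0) = 7/4
g^(4)(0) = 41/16
So c_4 = g^(4)(0)/4! = 41/384.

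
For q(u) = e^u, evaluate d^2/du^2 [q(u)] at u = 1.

e

Differentiate repeatedly and evaluate at the center.
From the series, [(u - 1)^2] q = e/2; multiply by 2! = 2 to get e.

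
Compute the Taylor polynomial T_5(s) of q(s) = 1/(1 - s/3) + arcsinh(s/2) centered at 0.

Expand each term separately and add.

2009*s^5/311040 + s^4/81 + 7*s^3/432 + s^2/9 + 5*s/6 + 1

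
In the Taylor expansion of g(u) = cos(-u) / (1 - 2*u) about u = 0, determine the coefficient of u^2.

7/2

Expand 1/(denominator) as a geometric series and multiply by the numerator's series.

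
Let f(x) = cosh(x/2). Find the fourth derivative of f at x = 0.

1/16

The coefficient of x^4 in the expansion is 1/384, so f^(4)(0) = 4! * (1/384) = 1/16.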